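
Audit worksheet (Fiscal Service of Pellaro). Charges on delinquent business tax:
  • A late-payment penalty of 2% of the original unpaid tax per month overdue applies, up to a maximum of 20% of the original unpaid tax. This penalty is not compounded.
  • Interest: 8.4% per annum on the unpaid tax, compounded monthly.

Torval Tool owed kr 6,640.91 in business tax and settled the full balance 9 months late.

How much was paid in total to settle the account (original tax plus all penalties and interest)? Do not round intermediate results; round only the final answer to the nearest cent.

kr 8,266.56

Penalty: 9 × 2% × kr 6,640.91 = kr 1,195.36… (below the 20% cap of kr 1,328.18…)
Interest (8.4%/yr ÷ 12 = 0.7%/month): kr 6,640.91 × ((1 + 0.007)^9 − 1) = kr 430.2853…
Total = kr 6,640.91 + kr 1,195.3638 + kr 430.2853… = kr 8,266.56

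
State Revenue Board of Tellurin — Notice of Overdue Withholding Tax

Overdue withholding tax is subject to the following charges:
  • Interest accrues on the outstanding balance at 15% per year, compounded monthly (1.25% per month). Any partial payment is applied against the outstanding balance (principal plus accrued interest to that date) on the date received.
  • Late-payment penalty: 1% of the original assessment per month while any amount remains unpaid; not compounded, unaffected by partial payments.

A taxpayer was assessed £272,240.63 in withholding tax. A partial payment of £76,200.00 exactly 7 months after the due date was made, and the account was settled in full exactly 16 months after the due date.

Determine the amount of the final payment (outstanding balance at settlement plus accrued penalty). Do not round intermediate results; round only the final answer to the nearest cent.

Balance at month 7: £272,240.6300 × (1 + 0.0125)^7 = £296,973.8193…
After £76,200.00 payment: £296,973.8193… − £76,200.00 = £220,773.8193…
Balance at month 16: £220,773.8193… × (1 + 0.0125)^9 = £246,889.6351…
Penalty: 16 × 1% × £272,240.63 = £43,558.50…
Final settlement = outstanding balance + penalty = £246,889.6351… + £43,558.50… = £290,448.14

£290,448.14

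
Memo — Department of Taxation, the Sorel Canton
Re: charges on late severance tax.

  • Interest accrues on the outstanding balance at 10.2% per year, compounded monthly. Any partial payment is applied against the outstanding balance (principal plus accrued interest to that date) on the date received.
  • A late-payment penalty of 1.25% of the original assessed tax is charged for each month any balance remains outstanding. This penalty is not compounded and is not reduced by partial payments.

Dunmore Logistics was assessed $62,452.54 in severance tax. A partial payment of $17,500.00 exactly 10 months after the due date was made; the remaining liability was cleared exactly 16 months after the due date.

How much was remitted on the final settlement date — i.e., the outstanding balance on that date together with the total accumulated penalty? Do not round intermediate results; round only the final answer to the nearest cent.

Monthly rate = 10.2% ÷ 12 = 0.85%
Balance at month 10: $62,452.5400 × (1 + 0.0085)^10 = $67,968.7263…
After $17,500.00 payment: $67,968.7263… − $17,500.00 = $50,468.7263…
Balance at month 16: $50,468.7263… × (1 + 0.0085)^6 = $53,097.9507…
Penalty: 16 × 1.25% × $62,452.54 = $12,490.51…
Final settlement = outstanding balance + penalty = $53,097.9507… + $12,490.51… = $65,588.46

$65,588.46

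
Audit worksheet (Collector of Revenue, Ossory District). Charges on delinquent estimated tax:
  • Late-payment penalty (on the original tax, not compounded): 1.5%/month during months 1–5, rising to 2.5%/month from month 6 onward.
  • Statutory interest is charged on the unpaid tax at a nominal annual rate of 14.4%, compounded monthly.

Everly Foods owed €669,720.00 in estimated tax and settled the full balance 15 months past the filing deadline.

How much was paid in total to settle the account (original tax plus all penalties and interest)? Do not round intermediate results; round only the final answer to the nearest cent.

Penalty, months 1–5: 5 × 1.5% × €669,720.00 = €50,229.00
Penalty, months 6–15: 10 × 2.5% × €669,720.00 = €167,430.00
Interest (14.4%/yr ÷ 12 = 1.2%/month): €669,720.00 × ((1 + 0.012)^15 − 1) = €131,221.7938…
Total = €669,720.00 + €217,659.0000 + €131,221.7938… = €1,018,600.79

€1,018,600.79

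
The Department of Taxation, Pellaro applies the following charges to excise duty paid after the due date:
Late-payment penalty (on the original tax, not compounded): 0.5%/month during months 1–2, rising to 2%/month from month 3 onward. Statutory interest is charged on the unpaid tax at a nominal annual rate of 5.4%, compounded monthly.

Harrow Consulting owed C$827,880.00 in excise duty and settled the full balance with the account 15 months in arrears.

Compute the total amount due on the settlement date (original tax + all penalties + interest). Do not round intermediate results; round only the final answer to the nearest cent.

Penalty, months 1–2: 2 × 0.5% × C$827,880.00 = C$8,278.80
Penalty, months 3–15: 13 × 2% × C$827,880.00 = C$215,248.80
Interest (5.4%/yr ÷ 12 = 0.45%/month): C$827,880.00 × ((1 + 0.0045)^15 − 1) = C$57,676.9733…
Total = C$827,880.00 + C$223,527.6000 + C$57,676.9733… = C$1,109,084.57

C$1,109,084.57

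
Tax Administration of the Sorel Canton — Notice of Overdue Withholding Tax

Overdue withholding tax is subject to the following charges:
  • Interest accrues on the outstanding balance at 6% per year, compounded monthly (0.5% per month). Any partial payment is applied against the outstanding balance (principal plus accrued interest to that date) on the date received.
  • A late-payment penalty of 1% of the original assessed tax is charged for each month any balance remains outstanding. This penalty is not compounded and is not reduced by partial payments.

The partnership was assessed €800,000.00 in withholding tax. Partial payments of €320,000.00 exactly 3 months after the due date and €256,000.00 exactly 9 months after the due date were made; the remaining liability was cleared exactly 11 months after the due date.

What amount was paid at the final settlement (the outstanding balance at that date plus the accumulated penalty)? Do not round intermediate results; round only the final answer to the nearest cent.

Balance at month 3: €800,000.0000 × (1 + 0.005)^3 = €812,060.1000
After €320,000.00 payment: €812,060.1000 − €320,000.00 = €492,060.1000
Balance at month 9: €492,060.1000 × (1 + 0.005)^6 = €507,007.6603…
After €256,000.00 payment: €507,007.6603… − €256,000.00 = €251,007.6603…
Balance at month 11: €251,007.6603… × (1 + 0.005)^2 = €253,524.0121…
Penalty: 11 × 1% × €800,000.00 = €88,000.00
Final settlement = outstanding balance + penalty = €253,524.0121… + €88,000.00 = €341,524.01

€341,524.01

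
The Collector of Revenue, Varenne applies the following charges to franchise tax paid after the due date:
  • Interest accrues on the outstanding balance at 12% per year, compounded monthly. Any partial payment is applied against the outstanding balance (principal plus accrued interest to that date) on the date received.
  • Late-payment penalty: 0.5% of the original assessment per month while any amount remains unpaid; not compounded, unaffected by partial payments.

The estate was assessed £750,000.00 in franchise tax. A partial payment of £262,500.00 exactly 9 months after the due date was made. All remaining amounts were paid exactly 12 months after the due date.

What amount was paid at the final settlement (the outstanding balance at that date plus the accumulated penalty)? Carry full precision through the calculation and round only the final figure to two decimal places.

Monthly rate = 12% ÷ 12 = 1%
Balance at month 9: £750,000.0000 × (1 + 0.01)^9 = £820,263.9545…
After £262,500.00 payment: £820,263.9545… − £262,500.00 = £557,763.9545…
Balance at month 12: £557,763.9545… × (1 + 0.01)^3 = £574,664.7601…
Penalty: 12 × 0.5% × £750,000.00 = £45,000.00
Final settlement = outstanding balance + penalty = £574,664.7601… + £45,000.00 = £619,664.76

£619,664.76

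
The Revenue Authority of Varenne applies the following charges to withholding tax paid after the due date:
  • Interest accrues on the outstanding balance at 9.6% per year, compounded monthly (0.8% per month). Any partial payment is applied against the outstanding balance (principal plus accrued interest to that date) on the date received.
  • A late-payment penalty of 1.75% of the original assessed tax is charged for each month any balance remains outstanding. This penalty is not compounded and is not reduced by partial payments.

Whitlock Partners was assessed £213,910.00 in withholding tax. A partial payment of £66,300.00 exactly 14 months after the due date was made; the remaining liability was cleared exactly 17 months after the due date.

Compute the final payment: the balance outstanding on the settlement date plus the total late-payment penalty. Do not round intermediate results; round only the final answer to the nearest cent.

Balance at month 14: £213,910.0000 × (1 + 0.008)^14 = £239,154.4891…
After £66,300.00 payment: £239,154.4891… − £66,300.00 = £172,854.4891…
Balance at month 17: £172,854.4891… × (1 + 0.008)^3 = £177,036.2734…
Penalty: 17 × 1.75% × £213,910.00 = £63,638.23…
Final settlement = outstanding balance + penalty = £177,036.2734… + £63,638.23… = £240,674.50

£240,674.50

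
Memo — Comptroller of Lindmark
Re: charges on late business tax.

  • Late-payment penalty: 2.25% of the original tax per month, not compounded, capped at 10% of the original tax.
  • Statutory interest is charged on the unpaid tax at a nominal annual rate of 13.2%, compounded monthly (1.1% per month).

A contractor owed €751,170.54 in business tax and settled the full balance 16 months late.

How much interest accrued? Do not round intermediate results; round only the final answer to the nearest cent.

Interest: €751,170.54 × ((1 + 0.011)^16 − 1) = €751,170.54 × 0.1912927… = €143,693.4592…

€143,693.46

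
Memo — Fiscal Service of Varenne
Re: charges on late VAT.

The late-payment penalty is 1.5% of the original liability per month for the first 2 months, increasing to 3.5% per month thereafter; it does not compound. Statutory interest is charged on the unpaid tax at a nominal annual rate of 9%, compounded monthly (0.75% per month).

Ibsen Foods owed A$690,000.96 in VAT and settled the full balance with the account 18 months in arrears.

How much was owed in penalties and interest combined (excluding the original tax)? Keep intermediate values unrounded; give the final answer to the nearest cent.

A$506,433.37

Penalty, months 1–2: 2 × 1.5% × A$690,000.96 = A$20,700.03…
Penalty, months 3–18: 16 × 3.5% × A$690,000.96 = A$386,400.54…
Interest: A$690,000.96 × ((1 + 0.0075)^18 − 1) = A$690,000.96 × 0.1439604… = A$99,332.8064…
Penalties + interest = A$407,100.5664 + A$99,332.8064… = A$506,433.37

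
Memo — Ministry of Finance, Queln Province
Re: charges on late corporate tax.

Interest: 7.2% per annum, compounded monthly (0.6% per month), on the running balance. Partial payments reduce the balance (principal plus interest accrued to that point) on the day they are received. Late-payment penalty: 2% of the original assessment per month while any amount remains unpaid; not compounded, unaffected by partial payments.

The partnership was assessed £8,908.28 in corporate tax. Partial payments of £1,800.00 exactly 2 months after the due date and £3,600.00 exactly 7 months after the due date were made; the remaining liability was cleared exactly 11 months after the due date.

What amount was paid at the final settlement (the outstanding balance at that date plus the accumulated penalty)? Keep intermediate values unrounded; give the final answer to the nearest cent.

£5,887.26

Balance at month 2: £8,908.2800 × (1 + 0.006)^2 = £9,015.5001…
After £1,800.00 payment: £9,015.5001… − £1,800.00 = £7,215.5001…
Balance at month 7: £7,215.5001… × (1 + 0.006)^5 = £7,434.5783…
After £3,600.00 payment: £7,434.5783… − £3,600.00 = £3,834.5783…
Balance at month 11: £3,834.5783… × (1 + 0.006)^4 = £3,927.4397…
Penalty: 11 × 2% × £8,908.28 = £1,959.82…
Final settlement = outstanding balance + penalty = £3,927.4397… + £1,959.82… = £5,887.26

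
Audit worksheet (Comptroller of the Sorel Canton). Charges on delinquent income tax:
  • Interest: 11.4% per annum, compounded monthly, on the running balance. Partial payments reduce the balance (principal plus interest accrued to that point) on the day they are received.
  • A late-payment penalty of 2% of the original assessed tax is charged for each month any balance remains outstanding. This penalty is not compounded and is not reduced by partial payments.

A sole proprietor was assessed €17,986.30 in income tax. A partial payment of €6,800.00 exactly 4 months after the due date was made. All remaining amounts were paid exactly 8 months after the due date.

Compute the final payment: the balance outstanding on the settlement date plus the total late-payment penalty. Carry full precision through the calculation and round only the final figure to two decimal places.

Monthly rate = 11.4% ÷ 12 = 0.95%
Balance at month 4: €17,986.3000 × (1 + 0.0095)^4 = €18,679.5808…
After €6,800.00 payment: €18,679.5808… − €6,800.00 = €11,879.5808…
Balance at month 8: €11,879.5808… × (1 + 0.0095)^4 = €12,337.4785…
Penalty: 8 × 2% × €17,986.30 = €2,877.81…
Final settlement = outstanding balance + penalty = €12,337.4785… + €2,877.81… = €15,215.29

€15,215.29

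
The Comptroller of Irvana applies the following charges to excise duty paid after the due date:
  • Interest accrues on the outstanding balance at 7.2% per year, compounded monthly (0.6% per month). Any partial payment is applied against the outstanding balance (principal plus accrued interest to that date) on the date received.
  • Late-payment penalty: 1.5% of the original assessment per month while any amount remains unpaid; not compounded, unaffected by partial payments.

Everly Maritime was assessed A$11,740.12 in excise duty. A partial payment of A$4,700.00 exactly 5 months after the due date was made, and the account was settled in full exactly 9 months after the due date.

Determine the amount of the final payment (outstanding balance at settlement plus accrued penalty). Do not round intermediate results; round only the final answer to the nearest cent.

Balance at month 5: A$11,740.1200 × (1 + 0.006)^5 = A$12,096.5755…
After A$4,700.00 payment: A$12,096.5755… − A$4,700.00 = A$7,396.5755…
Balance at month 9: A$7,396.5755… × (1 + 0.006)^4 = A$7,575.6974…
Penalty: 9 × 1.5% × A$11,740.12 = A$1,584.92…
Final settlement = outstanding balance + penalty = A$7,575.6974… + A$1,584.92… = A$9,160.61

A$9,160.61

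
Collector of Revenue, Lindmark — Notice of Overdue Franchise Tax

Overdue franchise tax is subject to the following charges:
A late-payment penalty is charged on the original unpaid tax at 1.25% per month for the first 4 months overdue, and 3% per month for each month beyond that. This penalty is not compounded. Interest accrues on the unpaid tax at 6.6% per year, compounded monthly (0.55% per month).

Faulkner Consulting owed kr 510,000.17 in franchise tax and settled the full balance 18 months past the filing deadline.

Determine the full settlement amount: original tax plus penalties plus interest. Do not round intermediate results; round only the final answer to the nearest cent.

kr 802,621.36

Penalty, months 1–4: 4 × 1.25% × kr 510,000.17 = kr 25,500.01…
Penalty, months 5–18: 14 × 3% × kr 510,000.17 = kr 214,200.07…
Interest: kr 510,000.17 × ((1 + 0.0055)^18 − 1) = kr 510,000.17 × 0.1037669… = kr 52,921.1141…
Total = kr 510,000.17 + kr 239,700.0799 + kr 52,921.1141… = kr 802,621.36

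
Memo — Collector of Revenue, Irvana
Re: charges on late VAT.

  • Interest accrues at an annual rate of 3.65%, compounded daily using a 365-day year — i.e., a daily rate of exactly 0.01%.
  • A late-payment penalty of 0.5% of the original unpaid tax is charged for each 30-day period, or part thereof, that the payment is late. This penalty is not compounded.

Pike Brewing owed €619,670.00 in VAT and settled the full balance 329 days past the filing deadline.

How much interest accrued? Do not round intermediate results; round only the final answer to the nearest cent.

Interest: €619,670.00 × ((1 + 0.0001)^329 − 1) = €619,670.00 × 0.03344549… = €20,725.1664…

€20,725.17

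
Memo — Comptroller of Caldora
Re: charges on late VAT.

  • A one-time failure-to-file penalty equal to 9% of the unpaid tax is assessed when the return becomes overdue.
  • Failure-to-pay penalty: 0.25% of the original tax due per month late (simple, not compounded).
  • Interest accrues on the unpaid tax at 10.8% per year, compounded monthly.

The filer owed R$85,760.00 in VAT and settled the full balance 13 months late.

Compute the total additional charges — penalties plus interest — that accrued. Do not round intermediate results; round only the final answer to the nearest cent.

R$21,099.64

Failure-to-file penalty: 9% × R$85,760.00 = R$7,718.40
Failure-to-pay penalty = 0.25% × R$85,760.00 × 13 mo = R$2,787.20
Interest (10.8%/yr ÷ 12 = 0.9%/month): R$85,760.00 × ((1 + 0.009)^13 − 1) = R$10,594.0410…
Penalties + interest = R$10,505.6000 + R$10,594.0410… = R$21,099.64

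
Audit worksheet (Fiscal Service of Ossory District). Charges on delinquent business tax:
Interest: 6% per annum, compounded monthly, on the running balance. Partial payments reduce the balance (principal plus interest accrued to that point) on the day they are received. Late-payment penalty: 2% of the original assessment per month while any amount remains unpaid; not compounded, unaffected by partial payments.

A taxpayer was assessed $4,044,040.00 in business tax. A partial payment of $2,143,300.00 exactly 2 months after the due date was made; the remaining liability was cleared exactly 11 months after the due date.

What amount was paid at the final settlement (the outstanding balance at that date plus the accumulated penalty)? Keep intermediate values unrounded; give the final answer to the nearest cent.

$2,920,095.66

Monthly rate = 6% ÷ 12 = 0.5%
Balance at month 2: $4,044,040.0000 × (1 + 0.005)^2 = $4,084,581.5010
After $2,143,300.00 payment: $4,084,581.5010 − $2,143,300.00 = $1,941,281.5010
Balance at month 11: $1,941,281.5010 × (1 + 0.005)^9 = $2,030,406.8590…
Penalty: 11 × 2% × $4,044,040.00 = $889,688.80
Final settlement = outstanding balance + penalty = $2,030,406.8590… + $889,688.80 = $2,920,095.66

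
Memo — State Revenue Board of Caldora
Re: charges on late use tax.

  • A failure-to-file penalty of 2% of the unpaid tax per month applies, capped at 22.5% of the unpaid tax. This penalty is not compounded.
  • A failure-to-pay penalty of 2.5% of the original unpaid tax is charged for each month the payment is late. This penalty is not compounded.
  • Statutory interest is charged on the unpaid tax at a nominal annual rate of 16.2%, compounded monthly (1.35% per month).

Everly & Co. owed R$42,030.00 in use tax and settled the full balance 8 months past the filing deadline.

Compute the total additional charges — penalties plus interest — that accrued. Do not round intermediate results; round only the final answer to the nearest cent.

Failure-to-file: 8 × 2% × R$42,030.00 = R$6,724.80 (under the 22.5% cap)
Failure-to-pay penalty: 8 × 2.5% × R$42,030.00 = R$8,406.00
Interest: R$42,030.00 × ((1 + 0.0135)^8 − 1) = R$42,030.00 × 0.1132431… = R$4,759.6088…
Penalties + interest = R$15,130.8000 + R$4,759.6088… = R$19,890.41

R$19,890.41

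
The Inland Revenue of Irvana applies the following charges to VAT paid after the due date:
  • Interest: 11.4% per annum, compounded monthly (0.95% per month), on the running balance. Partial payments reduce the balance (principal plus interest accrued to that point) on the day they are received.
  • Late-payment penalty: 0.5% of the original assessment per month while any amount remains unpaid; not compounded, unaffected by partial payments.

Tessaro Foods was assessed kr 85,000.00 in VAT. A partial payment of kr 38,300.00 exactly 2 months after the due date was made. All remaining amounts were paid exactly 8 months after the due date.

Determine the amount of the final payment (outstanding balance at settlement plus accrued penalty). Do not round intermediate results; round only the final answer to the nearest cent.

kr 54,543.31

Balance at month 2: kr 85,000.0000 × (1 + 0.0095)^2 = kr 86,622.6713…
After kr 38,300.00 payment: kr 86,622.6713… − kr 38,300.00 = kr 48,322.6713…
Balance at month 8: kr 48,322.6713… × (1 + 0.0095)^6 = kr 51,143.3149…
Penalty: 8 × 0.5% × kr 85,000.00 = kr 3,400.00
Final settlement = outstanding balance + penalty = kr 51,143.3149… + kr 3,400.00 = kr 54,543.31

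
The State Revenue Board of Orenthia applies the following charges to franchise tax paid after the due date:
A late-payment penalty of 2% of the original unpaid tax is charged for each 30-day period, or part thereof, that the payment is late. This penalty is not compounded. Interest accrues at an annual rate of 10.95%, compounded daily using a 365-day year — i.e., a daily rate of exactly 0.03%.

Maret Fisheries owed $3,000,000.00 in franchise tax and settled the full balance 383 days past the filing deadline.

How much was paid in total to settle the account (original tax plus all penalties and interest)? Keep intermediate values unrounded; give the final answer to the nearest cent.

Penalty periods: ⌈383/30⌉ = 13; penalty = 13 × 2% × $3,000,000.00 = $780,000.00
Interest: $3,000,000.00 × ((1 + 0.0003)^383 − 1) = $3,000,000.00 × 0.12174193… = $365,225.7789…
Total = $3,000,000.00 + $780,000.0000 + $365,225.7789… = $4,145,225.78

$4,145,225.78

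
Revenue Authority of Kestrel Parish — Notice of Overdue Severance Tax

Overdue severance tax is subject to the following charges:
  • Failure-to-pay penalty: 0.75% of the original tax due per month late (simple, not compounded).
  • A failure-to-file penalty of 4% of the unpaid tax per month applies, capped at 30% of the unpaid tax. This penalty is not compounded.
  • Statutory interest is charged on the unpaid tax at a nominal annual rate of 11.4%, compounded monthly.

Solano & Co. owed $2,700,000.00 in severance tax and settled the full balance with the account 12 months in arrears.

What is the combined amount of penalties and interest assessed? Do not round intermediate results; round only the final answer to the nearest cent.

Failure-to-file: 12 × 4% × $2,700,000.00 = $1,296,000.00, capped at 30% × $2,700,000.00 = $810,000.00
Failure-to-pay penalty: 12 × 0.75% × $2,700,000.00 = $243,000.00
Interest (11.4%/yr ÷ 12 = 0.95%/month): $2,700,000.00 × ((1 + 0.0095)^12 − 1) = $324,402.8839…
Penalties + interest = $1,053,000.0000 + $324,402.8839… = $1,377,402.88

$1,377,402.88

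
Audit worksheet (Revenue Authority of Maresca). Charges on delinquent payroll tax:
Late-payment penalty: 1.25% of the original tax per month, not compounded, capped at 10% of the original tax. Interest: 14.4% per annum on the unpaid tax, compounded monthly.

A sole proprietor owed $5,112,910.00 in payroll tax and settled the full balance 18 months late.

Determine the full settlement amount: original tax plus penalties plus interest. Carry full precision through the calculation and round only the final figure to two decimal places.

$6,848,782.26

Penalty (uncapped): 18 × 1.25% × $5,112,910.00 = $1,150,404.75; cap = 10% × $5,112,910.00 = $511,291.00 → penalty = $511,291.00
Interest (14.4%/yr ÷ 12 = 1.2%/month): $5,112,910.00 × ((1 + 0.012)^18 − 1) = $1,224,581.2569…
Total = $5,112,910.00 + $511,291.0000 + $1,224,581.2569… = $6,848,782.26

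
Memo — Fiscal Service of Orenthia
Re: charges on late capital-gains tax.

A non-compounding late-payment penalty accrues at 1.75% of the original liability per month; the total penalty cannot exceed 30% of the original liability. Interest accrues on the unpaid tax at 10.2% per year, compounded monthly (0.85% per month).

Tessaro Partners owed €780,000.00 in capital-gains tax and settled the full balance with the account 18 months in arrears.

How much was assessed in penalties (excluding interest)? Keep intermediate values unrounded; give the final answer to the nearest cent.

Penalty (uncapped): 18 × 1.75% × €780,000.00 = €245,700.00; cap = 30% × €780,000.00 = €234,000.00 → penalty = €234,000.00

€234,000.00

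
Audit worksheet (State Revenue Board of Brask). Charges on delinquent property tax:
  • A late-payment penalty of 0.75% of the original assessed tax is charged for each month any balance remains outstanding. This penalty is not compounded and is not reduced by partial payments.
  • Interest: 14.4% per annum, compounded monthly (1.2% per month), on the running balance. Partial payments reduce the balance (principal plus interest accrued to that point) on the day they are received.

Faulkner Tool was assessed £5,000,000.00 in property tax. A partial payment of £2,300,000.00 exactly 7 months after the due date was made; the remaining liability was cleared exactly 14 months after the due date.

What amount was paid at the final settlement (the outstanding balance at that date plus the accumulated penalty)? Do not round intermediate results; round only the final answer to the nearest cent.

£3,933,475.29

Balance at month 7: £5,000,000.0000 × (1 + 0.012)^7 = £5,435,426.0550…
After £2,300,000.00 payment: £5,435,426.0550… − £2,300,000.00 = £3,135,426.0550…
Balance at month 14: £3,135,426.0550… × (1 + 0.012)^7 = £3,408,475.2946…
Penalty: 14 × 0.75% × £5,000,000.00 = £525,000.00
Final settlement = outstanding balance + penalty = £3,408,475.2946… + £525,000.00 = £3,933,475.29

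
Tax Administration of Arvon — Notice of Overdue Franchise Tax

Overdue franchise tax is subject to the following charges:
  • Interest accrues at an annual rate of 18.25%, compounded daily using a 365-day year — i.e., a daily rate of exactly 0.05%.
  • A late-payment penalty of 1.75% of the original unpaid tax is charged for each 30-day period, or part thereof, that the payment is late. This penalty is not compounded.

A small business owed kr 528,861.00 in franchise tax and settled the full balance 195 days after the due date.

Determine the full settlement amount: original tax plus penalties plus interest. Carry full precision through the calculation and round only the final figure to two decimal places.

kr 647,793.68

Penalty periods: ⌈195/30⌉ = 7; penalty = 7 × 1.75% × kr 528,861.00 = kr 64,785.47…
Interest: kr 528,861.00 × ((1 + 0.0005)^195 − 1) = kr 528,861.00 × 0.10238458… = kr 54,147.2111…
Total = kr 528,861.00 + kr 64,785.4725 + kr 54,147.2111… = kr 647,793.68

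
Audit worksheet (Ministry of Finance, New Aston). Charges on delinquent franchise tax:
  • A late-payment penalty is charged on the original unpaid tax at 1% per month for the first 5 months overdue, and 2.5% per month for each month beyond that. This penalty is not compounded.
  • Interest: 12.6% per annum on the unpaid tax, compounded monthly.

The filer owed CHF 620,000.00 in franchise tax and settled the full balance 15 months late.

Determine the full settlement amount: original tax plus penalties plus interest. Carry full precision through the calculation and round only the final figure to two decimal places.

Penalty, months 1–5: 5 × 1% × CHF 620,000.00 = CHF 31,000.00
Penalty, months 6–15: 10 × 2.5% × CHF 620,000.00 = CHF 155,000.00
Interest (12.6%/yr ÷ 12 = 1.05%/month): CHF 620,000.00 × ((1 + 0.0105)^15 − 1) = CHF 105,164.3697…
Total = CHF 620,000.00 + CHF 186,000.0000 + CHF 105,164.3697… = CHF 911,164.37

CHF 911,164.37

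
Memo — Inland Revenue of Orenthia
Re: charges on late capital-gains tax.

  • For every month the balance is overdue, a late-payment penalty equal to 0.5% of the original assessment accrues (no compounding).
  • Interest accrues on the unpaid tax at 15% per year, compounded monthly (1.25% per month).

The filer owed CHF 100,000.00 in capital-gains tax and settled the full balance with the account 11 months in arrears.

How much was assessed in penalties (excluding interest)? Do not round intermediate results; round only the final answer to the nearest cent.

Late-payment penalty: 11 × 0.5% × CHF 100,000.00 = CHF 5,500.00

CHF 5,500.00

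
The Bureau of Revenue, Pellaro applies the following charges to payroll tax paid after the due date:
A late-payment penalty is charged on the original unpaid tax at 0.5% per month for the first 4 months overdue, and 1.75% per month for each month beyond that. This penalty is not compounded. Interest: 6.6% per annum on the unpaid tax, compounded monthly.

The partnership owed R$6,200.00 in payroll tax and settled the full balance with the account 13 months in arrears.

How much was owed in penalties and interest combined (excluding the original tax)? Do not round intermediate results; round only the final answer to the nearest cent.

Penalty, months 1–4: 4 × 0.5% × R$6,200.00 = R$124.00
Penalty, months 5–13: 9 × 1.75% × R$6,200.00 = R$976.50
Interest (6.6%/yr ÷ 12 = 0.55%/month): R$6,200.00 × ((1 + 0.0055)^13 − 1) = R$458.2280…
Penalties + interest = R$1,100.5000 + R$458.2280… = R$1,558.73

R$1,558.73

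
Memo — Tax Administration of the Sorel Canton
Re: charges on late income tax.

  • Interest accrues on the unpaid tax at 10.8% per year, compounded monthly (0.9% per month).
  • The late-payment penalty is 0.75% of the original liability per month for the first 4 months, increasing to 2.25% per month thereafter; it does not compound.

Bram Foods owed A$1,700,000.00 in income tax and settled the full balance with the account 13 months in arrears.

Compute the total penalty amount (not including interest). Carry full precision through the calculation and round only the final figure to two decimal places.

Penalty, months 1–4: 4 × 0.75% × A$1,700,000.00 = A$51,000.00
Penalty, months 5–13: 9 × 2.25% × A$1,700,000.00 = A$344,250.00
Total penalty = A$51,000.00 + A$344,250.00 = A$395,250.00

A$395,250.00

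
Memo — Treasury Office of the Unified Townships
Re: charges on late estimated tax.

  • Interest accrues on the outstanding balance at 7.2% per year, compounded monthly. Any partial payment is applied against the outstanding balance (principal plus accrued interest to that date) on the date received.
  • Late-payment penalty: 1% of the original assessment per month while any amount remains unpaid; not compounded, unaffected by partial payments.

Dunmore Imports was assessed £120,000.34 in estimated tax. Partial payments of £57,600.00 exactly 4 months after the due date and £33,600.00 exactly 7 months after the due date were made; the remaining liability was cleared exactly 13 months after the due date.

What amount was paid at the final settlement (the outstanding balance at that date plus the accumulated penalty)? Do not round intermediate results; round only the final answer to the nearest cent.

£49,690.90

Monthly rate = 7.2% ÷ 12 = 0.6%
Balance at month 4: £120,000.3400 × (1 + 0.006)^4 = £122,906.3721…
After £57,600.00 payment: £122,906.3721… − £57,600.00 = £65,306.3721…
Balance at month 7: £65,306.3721… × (1 + 0.006)^3 = £66,488.9540…
After £33,600.00 payment: £66,488.9540… − £33,600.00 = £32,888.9540…
Balance at month 13: £32,888.9540… × (1 + 0.006)^6 = £34,090.8591…
Penalty: 13 × 1% × £120,000.34 = £15,600.04…
Final settlement = outstanding balance + penalty = £34,090.8591… + £15,600.04… = £49,690.90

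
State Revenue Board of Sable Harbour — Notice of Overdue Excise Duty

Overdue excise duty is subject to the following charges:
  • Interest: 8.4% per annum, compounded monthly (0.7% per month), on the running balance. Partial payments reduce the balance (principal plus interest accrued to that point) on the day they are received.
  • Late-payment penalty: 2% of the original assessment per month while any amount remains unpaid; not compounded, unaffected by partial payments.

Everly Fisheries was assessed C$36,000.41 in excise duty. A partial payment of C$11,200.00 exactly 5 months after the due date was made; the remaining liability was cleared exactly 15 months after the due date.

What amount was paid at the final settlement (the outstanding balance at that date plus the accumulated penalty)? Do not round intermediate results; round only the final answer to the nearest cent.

C$38,762.37

Balance at month 5: C$36,000.4100 × (1 + 0.007)^5 = C$37,278.1885…
After C$11,200.00 payment: C$37,278.1885… − C$11,200.00 = C$26,078.1885…
Balance at month 15: C$26,078.1885… × (1 + 0.007)^10 = C$27,962.2507…
Penalty: 15 × 2% × C$36,000.41 = C$10,800.12…
Final settlement = outstanding balance + penalty = C$27,962.2507… + C$10,800.12… = C$38,762.37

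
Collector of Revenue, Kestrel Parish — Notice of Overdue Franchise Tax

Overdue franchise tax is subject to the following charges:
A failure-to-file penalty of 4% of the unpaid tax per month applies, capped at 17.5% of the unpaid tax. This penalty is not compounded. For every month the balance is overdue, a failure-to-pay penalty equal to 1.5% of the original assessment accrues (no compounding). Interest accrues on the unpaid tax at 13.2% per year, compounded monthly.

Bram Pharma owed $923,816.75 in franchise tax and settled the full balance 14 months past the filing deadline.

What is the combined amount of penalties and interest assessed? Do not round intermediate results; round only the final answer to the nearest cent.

Failure-to-file: 14 × 4% × $923,816.75 = $517,337.38, capped at 17.5% × $923,816.75 = $161,667.93…
Failure-to-pay penalty = 1.5% × $923,816.75 × 14 mo = $194,001.52…
Interest (13.2%/yr ÷ 12 = 1.1%/month): $923,816.75 × ((1 + 0.011)^14 − 1) = $152,901.3421…
Penalties + interest = $355,669.4488… + $152,901.3421… = $508,570.79

$508,570.79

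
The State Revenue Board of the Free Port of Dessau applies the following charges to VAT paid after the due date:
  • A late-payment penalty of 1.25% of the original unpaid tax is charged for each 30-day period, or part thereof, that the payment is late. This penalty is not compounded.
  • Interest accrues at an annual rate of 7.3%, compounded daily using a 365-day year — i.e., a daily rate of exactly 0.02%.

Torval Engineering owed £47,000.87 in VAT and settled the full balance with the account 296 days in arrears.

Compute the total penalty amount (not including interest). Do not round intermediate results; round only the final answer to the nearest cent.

£5,875.11

Penalty periods: ⌈296/30⌉ = 10; penalty = 10 × 1.25% × £47,000.87 = £5,875.11…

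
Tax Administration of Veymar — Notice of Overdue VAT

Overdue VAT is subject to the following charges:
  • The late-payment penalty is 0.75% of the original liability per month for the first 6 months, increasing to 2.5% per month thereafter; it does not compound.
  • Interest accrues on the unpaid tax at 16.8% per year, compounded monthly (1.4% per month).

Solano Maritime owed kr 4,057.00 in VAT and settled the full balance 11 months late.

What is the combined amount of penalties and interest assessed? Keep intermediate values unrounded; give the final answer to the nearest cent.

kr 1,360.09

Penalty, months 1–6: 6 × 0.75% × kr 4,057.00 = kr 182.57…
Penalty, months 7–11: 5 × 2.5% × kr 4,057.00 = kr 507.13…
Interest: kr 4,057.00 × ((1 + 0.014)^11 − 1) = kr 4,057.00 × 0.1652457… = kr 670.4018…
Penalties + interest = kr 689.6900 + kr 670.4018… = kr 1,360.09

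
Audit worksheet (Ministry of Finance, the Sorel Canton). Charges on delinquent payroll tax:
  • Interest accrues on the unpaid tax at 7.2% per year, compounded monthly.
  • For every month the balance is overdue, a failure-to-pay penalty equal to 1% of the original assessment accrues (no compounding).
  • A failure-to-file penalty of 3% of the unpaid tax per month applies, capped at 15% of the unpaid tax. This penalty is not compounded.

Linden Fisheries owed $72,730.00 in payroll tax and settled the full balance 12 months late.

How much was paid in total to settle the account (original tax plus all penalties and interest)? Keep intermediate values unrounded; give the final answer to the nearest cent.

$97,779.97

Failure-to-file: 12 × 3% × $72,730.00 = $26,182.80, capped at 15% × $72,730.00 = $10,909.50
Failure-to-pay penalty: 12 × 1% × $72,730.00 = $8,727.60
Interest (7.2%/yr ÷ 12 = 0.6%/month): $72,730.00 × ((1 + 0.006)^12 − 1) = $5,412.8697…
Total = $72,730.00 + $19,637.1000 + $5,412.8697… = $97,779.97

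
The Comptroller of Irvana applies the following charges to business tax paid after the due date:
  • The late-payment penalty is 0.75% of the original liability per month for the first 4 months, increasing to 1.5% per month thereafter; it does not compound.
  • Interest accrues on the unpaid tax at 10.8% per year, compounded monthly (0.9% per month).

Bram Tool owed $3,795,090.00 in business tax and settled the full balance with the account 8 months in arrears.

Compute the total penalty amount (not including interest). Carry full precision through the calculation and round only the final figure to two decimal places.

$341,558.10

Penalty, months 1–4: 4 × 0.75% × $3,795,090.00 = $113,852.70
Penalty, months 5–8: 4 × 1.5% × $3,795,090.00 = $227,705.40
Total penalty = $113,852.70 + $227,705.40 = $341,558.10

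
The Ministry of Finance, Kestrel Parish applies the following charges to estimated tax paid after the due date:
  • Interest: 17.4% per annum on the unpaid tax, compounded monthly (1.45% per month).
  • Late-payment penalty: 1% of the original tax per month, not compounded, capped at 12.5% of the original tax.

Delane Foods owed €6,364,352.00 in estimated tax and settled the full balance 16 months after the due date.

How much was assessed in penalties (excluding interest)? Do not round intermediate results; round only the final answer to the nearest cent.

€795,544.00

Penalty (uncapped): 16 × 1% × €6,364,352.00 = €1,018,296.32; cap = 12.5% × €6,364,352.00 = €795,544.00 → penalty = €795,544.00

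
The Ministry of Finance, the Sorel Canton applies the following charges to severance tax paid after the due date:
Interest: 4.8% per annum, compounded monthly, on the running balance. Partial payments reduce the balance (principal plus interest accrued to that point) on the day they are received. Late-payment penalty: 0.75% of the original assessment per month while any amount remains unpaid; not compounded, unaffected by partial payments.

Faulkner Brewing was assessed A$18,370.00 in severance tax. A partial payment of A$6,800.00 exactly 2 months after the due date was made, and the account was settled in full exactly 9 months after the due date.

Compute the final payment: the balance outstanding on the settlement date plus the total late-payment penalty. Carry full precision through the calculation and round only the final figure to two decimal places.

Monthly rate = 4.8% ÷ 12 = 0.4%
Balance at month 2: A$18,370.0000 × (1 + 0.004)^2 = A$18,517.2539…
After A$6,800.00 payment: A$18,517.2539… − A$6,800.00 = A$11,717.2539…
Balance at month 9: A$11,717.2539… × (1 + 0.004)^7 = A$12,049.3004…
Penalty: 9 × 0.75% × A$18,370.00 = A$1,239.98…
Final settlement = outstanding balance + penalty = A$12,049.3004… + A$1,239.98… = A$13,289.28

A$13,289.28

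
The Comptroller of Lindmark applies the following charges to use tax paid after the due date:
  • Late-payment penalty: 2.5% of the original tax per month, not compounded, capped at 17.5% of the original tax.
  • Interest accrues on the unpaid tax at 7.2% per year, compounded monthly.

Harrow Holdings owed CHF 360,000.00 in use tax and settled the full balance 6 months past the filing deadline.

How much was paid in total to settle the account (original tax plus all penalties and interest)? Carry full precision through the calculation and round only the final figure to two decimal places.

Penalty: 6 × 2.5% × CHF 360,000.00 = CHF 54,000.00 (below the 17.5% cap of CHF 63,000.00)
Interest (7.2%/yr ÷ 12 = 0.6%/month): CHF 360,000.00 × ((1 + 0.006)^6 − 1) = CHF 13,155.9622…
Total = CHF 360,000.00 + CHF 54,000.0000 + CHF 13,155.9622… = CHF 427,155.96

CHF 427,155.96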